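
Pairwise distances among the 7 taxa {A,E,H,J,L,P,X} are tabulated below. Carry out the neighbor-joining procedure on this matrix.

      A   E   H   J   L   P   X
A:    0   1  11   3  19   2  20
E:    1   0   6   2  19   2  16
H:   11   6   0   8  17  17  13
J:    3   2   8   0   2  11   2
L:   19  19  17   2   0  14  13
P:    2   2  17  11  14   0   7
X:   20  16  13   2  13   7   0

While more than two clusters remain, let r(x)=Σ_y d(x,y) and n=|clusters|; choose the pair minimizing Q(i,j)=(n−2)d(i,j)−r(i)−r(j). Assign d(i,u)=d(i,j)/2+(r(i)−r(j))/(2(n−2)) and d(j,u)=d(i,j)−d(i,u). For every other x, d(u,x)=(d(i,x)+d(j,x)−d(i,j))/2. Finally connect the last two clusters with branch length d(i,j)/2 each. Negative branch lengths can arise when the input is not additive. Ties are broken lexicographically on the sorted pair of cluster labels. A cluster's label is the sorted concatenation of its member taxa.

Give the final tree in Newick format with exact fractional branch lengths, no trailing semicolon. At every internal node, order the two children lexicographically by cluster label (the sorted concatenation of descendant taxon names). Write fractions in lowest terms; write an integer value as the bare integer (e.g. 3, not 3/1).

1. join J+L (d=2, Q=-102) ⇒ JL; edges |J|=-23/5, |L|=33/5
  updated: d(A,JL)=10, d(E,JL)=19/2, d(H,JL)=23/2, d(JL,P)=23/2, d(JL,X)=13/2
2. join JL+X (d=13/2, Q=-171/2) ⇒ JLX; edges |JL|=25/16, |X|=79/16
  updated: d(A,JLX)=47/4, d(E,JLX)=19/2, d(H,JLX)=9, d(JLX,P)=6
3. join H+JLX (d=9, Q=-209/4) ⇒ HJLX; edges |H|=45/8, |JLX|=27/8
  updated: d(A,HJLX)=55/8, d(E,HJLX)=13/4, d(HJLX,P)=7
4. join A+P (d=2, Q=-135/8) ⇒ AP; edges |A|=23/32, |P|=41/32
  updated: d(AP,E)=1/2, d(AP,HJLX)=95/16
5. join AP+E (d=1/2, Q=-155/16) ⇒ AEP; edges |AP|=51/32, |E|=-35/32
  updated: d(AEP,HJLX)=139/32
6. join AEP+HJLX (d=139/32) ⇒ AEHJLPX; edges |AEP|=139/64, |HJLX|=139/64
final tree: (((A:23/32,P:41/32):51/32,E:-35/32):139/64,(H:45/8,((J:-23/5,L:33/5):25/16,X:79/16):27/8):139/64)
total length: 779/32

(((A:23/32,P:41/32):51/32,E:-35/32):139/64,(H:45/8,((J:-23/5,L:33/5):25/16,X:79/16):27/8):139/64)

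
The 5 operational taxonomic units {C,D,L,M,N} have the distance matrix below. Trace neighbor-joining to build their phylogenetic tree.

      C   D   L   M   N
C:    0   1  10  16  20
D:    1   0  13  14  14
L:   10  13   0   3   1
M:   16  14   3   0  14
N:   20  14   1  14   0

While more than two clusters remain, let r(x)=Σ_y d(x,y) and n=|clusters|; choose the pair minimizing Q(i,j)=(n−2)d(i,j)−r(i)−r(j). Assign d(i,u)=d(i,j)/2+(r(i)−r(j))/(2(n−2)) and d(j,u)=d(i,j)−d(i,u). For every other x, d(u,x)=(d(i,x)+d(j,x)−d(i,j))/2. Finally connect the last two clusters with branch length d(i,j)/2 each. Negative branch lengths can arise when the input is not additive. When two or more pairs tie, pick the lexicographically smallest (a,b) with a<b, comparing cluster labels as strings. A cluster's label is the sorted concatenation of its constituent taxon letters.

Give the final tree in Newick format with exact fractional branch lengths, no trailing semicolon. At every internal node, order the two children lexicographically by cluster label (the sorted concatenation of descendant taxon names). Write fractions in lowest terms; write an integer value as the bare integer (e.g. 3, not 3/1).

((((C:4/3,D:-1/3):79/8,M:37/8):27/8,L:-29/8):37/16,N:37/16)

step 1: merge (C,D) at d=1, Q=-86; branch lengths C→4/3, D→-1/3; new cluster CD
  updated: d(CD,L)=11, d(CD,M)=29/2, d(CD,N)=33/2
step 2: merge (CD,M) at d=29/2, Q=-89/2; branch lengths CD→79/8, M→37/8; new cluster CDM
  updated: d(CDM,L)=-1/4, d(CDM,N)=8
step 3: merge (CDM,L) at d=-1/4, Q=-35/4; branch lengths CDM→27/8, L→-29/8; new cluster CDLM
  updated: d(CDLM,N)=37/8
step 4: merge (CDLM,N) at d=37/8; branch lengths CDLM→37/16, N→37/16; new cluster CDLMN
final tree: ((((C:4/3,D:-1/3):79/8,M:37/8):27/8,L:-29/8):37/16,N:37/16)
total length: 159/8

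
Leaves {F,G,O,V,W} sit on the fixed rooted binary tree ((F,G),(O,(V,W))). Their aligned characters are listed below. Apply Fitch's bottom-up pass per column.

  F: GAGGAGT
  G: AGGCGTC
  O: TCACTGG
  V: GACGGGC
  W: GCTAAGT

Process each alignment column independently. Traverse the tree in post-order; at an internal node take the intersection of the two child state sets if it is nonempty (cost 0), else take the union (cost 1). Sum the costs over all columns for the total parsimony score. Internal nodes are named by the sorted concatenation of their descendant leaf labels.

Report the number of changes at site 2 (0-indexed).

FG@0: {G} ∪ {A} = {A,G} (union, +1)
VW@0: {G} ∩ {G} = {G} (intersection, +0)
OVW@0: {T} ∪ {G} = {G,T} (union, +1)
FGOVW@0: {A,G} ∩ {G,T} = {G} (intersection, +0)
FG@1: {A} ∪ {G} = {A,G} (union, +1)
VW@1: {A} ∪ {C} = {A,C} (union, +1)
OVW@1: {C} ∩ {A,C} = {C} (intersection, +0)
FGOVW@1: {A,G} ∪ {C} = {A,C,G} (union, +1)
FG@2: {G} ∩ {G} = {G} (intersection, +0)
VW@2: {C} ∪ {T} = {C,T} (union, +1)
OVW@2: {A} ∪ {C,T} = {A,C,T} (union, +1)
FGOVW@2: {G} ∪ {A,C,T} = {A,C,G,T} (union, +1)
FG@3: {G} ∪ {C} = {C,G} (union, +1)
VW@3: {G} ∪ {A} = {A,G} (union, +1)
OVW@3: {C} ∪ {A,G} = {A,C,G} (union, +1)
FGOVW@3: {C,G} ∩ {A,C,G} = {C,G} (intersection, +0)
FG@4: {A} ∪ {G} = {A,G} (union, +1)
VW@4: {G} ∪ {A} = {A,G} (union, +1)
OVW@4: {T} ∪ {A,G} = {A,G,T} (union, +1)
FGOVW@4: {A,G} ∩ {A,G,T} = {A,G} (intersection, +0)
FG@5: {G} ∪ {T} = {G,T} (union, +1)
VW@5: {G} ∩ {G} = {G} (intersection, +0)
OVW@5: {G} ∩ {G} = {G} (intersection, +0)
FGOVW@5: {G,T} ∩ {G} = {G} (intersection, +0)
FG@6: {T} ∪ {C} = {C,T} (union, +1)
VW@6: {C} ∪ {T} = {C,T} (union, +1)
OVW@6: {G} ∪ {C,T} = {C,G,T} (union, +1)
FGOVW@6: {C,T} ∩ {C,G,T} = {C,T} (intersection, +0)
per-site changes: [2, 3, 3, 3, 3, 1, 3]; total = 18

3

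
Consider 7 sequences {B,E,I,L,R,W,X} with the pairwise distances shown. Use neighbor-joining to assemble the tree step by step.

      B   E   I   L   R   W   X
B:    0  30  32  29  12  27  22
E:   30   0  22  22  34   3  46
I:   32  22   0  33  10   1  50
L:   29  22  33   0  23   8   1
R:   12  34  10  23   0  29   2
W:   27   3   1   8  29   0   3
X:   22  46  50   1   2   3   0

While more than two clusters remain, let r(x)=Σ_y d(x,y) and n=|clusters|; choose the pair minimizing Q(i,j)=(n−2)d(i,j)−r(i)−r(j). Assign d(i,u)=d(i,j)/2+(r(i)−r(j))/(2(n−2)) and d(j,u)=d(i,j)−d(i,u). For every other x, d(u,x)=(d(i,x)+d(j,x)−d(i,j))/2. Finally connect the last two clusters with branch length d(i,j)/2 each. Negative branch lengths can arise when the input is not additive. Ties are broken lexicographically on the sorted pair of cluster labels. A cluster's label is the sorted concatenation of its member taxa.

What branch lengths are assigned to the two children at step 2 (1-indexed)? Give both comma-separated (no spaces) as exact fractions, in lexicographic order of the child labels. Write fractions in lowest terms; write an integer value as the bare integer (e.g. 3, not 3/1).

139/16,-91/16

1. join L+X (d=1, Q=-235) ⇒ LX; edges |L|=-3/10, |X|=13/10
  updated: d(B,LX)=25, d(E,LX)=67/2, d(I,LX)=41, d(LX,R)=12, d(LX,W)=5
2. join E+W (d=3, Q=-351/2) ⇒ EW; edges |E|=139/16, |W|=-91/16
  updated: d(B,EW)=27, d(EW,I)=10, d(EW,LX)=71/4, d(EW,R)=30
3. join EW+I (d=10, Q=-591/4) ⇒ EIW; edges |EW|=29/8, |I|=51/8
  updated: d(B,EIW)=49/2, d(EIW,LX)=195/8, d(EIW,R)=15
4. join B+R (d=12, Q=-153/2) ⇒ BR; edges |B|=93/8, |R|=3/8
  updated: d(BR,EIW)=55/4, d(BR,LX)=25/2
5. join BR+EIW (d=55/4, Q=-405/8) ⇒ BEIRW; edges |BR|=15/16, |EIW|=205/16
  updated: d(BEIRW,LX)=185/16
6. join BEIRW+LX (d=185/16) ⇒ BEILRWX; edges |BEIRW|=185/32, |LX|=185/32
final tree: (((B:93/8,R:3/8):15/16,((E:139/16,W:-91/16):29/8,I:51/8):205/16):185/32,(L:-3/10,X:13/10):185/32)
total length: 821/16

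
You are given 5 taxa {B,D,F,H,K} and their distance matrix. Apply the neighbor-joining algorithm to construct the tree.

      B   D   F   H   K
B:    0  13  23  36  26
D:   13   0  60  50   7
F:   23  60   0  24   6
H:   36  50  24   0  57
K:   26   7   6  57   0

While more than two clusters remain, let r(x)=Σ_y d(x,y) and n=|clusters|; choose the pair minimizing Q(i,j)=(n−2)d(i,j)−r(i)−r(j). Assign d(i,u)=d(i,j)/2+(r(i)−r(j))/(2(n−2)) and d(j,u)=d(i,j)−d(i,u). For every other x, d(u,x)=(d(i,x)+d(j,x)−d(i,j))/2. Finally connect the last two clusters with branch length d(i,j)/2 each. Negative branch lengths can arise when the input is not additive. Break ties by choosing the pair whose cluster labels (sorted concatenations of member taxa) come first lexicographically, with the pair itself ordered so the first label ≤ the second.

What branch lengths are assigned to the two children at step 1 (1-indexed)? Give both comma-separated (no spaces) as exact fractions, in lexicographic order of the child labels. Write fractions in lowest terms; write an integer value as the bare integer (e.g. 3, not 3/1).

step 1: merge (F,H) at d=24, Q=-208; branch lengths F→3, H→21; new cluster FH
  updated: d(B,FH)=35/2, d(D,FH)=43, d(FH,K)=39/2
step 2: merge (B,FH) at d=35/2, Q=-203/2; branch lengths B→23/8, FH→117/8; new cluster BFH
  updated: d(BFH,D)=77/4, d(BFH,K)=14
step 3: merge (BFH,D) at d=77/4, Q=-161/4; branch lengths BFH→105/8, D→49/8; new cluster BDFH
  updated: d(BDFH,K)=7/8
step 4: merge (BDFH,K) at d=7/8; branch lengths BDFH→7/16, K→7/16; new cluster BDFHK
final tree: (((B:23/8,(F:3,H:21):117/8):105/8,D:49/8):7/16,K:7/16)
total length: 493/8

3,21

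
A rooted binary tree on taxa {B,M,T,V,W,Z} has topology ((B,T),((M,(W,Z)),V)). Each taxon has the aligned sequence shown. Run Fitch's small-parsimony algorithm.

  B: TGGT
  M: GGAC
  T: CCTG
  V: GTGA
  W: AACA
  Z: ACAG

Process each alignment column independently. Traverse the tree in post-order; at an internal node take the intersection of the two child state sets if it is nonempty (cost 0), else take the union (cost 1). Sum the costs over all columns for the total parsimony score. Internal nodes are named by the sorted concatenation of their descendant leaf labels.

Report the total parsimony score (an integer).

14

site 0, node BT: B={T} ∪ T={C} → {C,T} (+1)
site 0, node WZ: W={A} ∩ Z={A} → {A} (+0)
site 0, node MWZ: M={G} ∪ WZ={A} → {A,G} (+1)
site 0, node MVWZ: MWZ={A,G} ∩ V={G} → {G} (+0)
site 0, node BMTVWZ: BT={C,T} ∪ MVWZ={G} → {C,G,T} (+1)
site 1, node BT: B={G} ∪ T={C} → {C,G} (+1)
site 1, node WZ: W={A} ∪ Z={C} → {A,C} (+1)
site 1, node MWZ: M={G} ∪ WZ={A,C} → {A,C,G} (+1)
site 1, node MVWZ: MWZ={A,C,G} ∪ V={T} → {A,C,G,T} (+1)
site 1, node BMTVWZ: BT={C,G} ∩ MVWZ={A,C,G,T} → {C,G} (+0)
site 2, node BT: B={G} ∪ T={T} → {G,T} (+1)
site 2, node WZ: W={C} ∪ Z={A} → {A,C} (+1)
site 2, node MWZ: M={A} ∩ WZ={A,C} → {A} (+0)
site 2, node MVWZ: MWZ={A} ∪ V={G} → {A,G} (+1)
site 2, node BMTVWZ: BT={G,T} ∩ MVWZ={A,G} → {G} (+0)
site 3, node BT: B={T} ∪ T={G} → {G,T} (+1)
site 3, node WZ: W={A} ∪ Z={G} → {A,G} (+1)
site 3, node MWZ: M={C} ∪ WZ={A,G} → {A,C,G} (+1)
site 3, node MVWZ: MWZ={A,C,G} ∩ V={A} → {A} (+0)
site 3, node BMTVWZ: BT={G,T} ∪ MVWZ={A} → {A,G,T} (+1)
per-site changes: [3, 4, 3, 4]; total = 14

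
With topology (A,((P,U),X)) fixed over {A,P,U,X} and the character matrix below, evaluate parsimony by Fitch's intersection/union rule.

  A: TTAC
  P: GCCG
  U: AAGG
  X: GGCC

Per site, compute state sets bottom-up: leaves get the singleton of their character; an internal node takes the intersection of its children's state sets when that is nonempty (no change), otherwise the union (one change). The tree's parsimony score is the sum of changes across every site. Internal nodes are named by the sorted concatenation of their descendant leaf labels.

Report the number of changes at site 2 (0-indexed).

site 0, node PU: P={G} ∪ U={A} → {A,G} (+1)
site 0, node PUX: PU={A,G} ∩ X={G} → {G} (+0)
site 0, node APUX: A={T} ∪ PUX={G} → {G,T} (+1)
site 1, node PU: P={C} ∪ U={A} → {A,C} (+1)
site 1, node PUX: PU={A,C} ∪ X={G} → {A,C,G} (+1)
site 1, node APUX: A={T} ∪ PUX={A,C,G} → {A,C,G,T} (+1)
site 2, node PU: P={C} ∪ U={G} → {C,G} (+1)
site 2, node PUX: PU={C,G} ∩ X={C} → {C} (+0)
site 2, node APUX: A={A} ∪ PUX={C} → {A,C} (+1)
site 3, node PU: P={G} ∩ U={G} → {G} (+0)
site 3, node PUX: PU={G} ∪ X={C} → {C,G} (+1)
site 3, node APUX: A={C} ∩ PUX={C,G} → {C} (+0)
per-site changes: [2, 3, 2, 1]; total = 8

2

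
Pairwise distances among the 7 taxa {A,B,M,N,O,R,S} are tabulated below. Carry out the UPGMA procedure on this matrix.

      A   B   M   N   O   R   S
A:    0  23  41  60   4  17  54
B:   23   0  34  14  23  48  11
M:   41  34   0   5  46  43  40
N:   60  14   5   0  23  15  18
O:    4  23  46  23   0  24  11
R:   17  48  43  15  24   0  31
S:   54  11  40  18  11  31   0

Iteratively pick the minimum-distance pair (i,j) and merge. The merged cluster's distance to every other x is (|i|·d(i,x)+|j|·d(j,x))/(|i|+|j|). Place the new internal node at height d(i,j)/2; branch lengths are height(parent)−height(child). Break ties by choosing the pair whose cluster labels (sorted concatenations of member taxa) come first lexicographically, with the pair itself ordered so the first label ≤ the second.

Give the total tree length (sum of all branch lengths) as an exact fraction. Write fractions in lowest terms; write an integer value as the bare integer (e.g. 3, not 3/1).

205/3

step 1: merge (A,O) at d=4; branch lengths A→2, O→2; new cluster AO
  updated: d(AO,B)=23, d(AO,M)=87/2, d(AO,N)=83/2, d(AO,R)=41/2, d(AO,S)=65/2
step 2: merge (M,N) at d=5; branch lengths M→5/2, N→5/2; new cluster MN
  updated: d(AO,MN)=85/2, d(B,MN)=24, d(MN,R)=29, d(MN,S)=29
step 3: merge (B,S) at d=11; branch lengths B→11/2, S→11/2; new cluster BS
  updated: d(AO,BS)=111/4, d(BS,MN)=53/2, d(BS,R)=79/2
step 4: merge (AO,R) at d=41/2; branch lengths AO→33/4, R→41/4; new cluster AOR
  updated: d(AOR,BS)=95/3, d(AOR,MN)=38
step 5: merge (BS,MN) at d=53/2; branch lengths BS→31/4, MN→43/4; new cluster BMNS
  updated: d(AOR,BMNS)=209/6
step 6: merge (AOR,BMNS) at d=209/6; branch lengths AOR→43/6, BMNS→25/6; new cluster ABMNORS
final tree: (((A:2,O:2):33/4,R:41/4):43/6,((B:11/2,S:11/2):31/4,(M:5/2,N:5/2):43/4):25/6)
total length: 205/3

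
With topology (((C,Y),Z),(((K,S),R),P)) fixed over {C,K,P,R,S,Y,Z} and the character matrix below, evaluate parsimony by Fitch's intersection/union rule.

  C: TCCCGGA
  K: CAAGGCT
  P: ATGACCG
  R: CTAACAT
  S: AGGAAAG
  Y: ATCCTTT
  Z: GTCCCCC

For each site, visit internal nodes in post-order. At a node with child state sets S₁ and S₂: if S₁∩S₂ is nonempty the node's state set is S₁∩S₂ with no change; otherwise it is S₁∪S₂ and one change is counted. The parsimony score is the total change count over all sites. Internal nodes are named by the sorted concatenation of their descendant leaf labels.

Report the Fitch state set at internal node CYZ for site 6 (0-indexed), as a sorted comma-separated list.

A,C,T

[col 0] CY: children C:{T}, Y:{A} ∪→ {A,T}; cost 1
[col 0] CYZ: children CY:{A,T}, Z:{G} ∪→ {A,G,T}; cost 1
[col 0] KS: children K:{C}, S:{A} ∪→ {A,C}; cost 1
[col 0] KRS: children KS:{A,C}, R:{C} ∩→ {C}; cost 0
[col 0] KPRS: children KRS:{C}, P:{A} ∪→ {A,C}; cost 1
[col 0] CKPRSYZ: children CYZ:{A,G,T}, KPRS:{A,C} ∩→ {A}; cost 0
[col 1] CY: children C:{C}, Y:{T} ∪→ {C,T}; cost 1
[col 1] CYZ: children CY:{C,T}, Z:{T} ∩→ {T}; cost 0
[col 1] KS: children K:{A}, S:{G} ∪→ {A,G}; cost 1
[col 1] KRS: children KS:{A,G}, R:{T} ∪→ {A,G,T}; cost 1
[col 1] KPRS: children KRS:{A,G,T}, P:{T} ∩→ {T}; cost 0
[col 1] CKPRSYZ: children CYZ:{T}, KPRS:{T} ∩→ {T}; cost 0
[col 2] CY: children C:{C}, Y:{C} ∩→ {C}; cost 0
[col 2] CYZ: children CY:{C}, Z:{C} ∩→ {C}; cost 0
[col 2] KS: children K:{A}, S:{G} ∪→ {A,G}; cost 1
[col 2] KRS: children KS:{A,G}, R:{A} ∩→ {A}; cost 0
[col 2] KPRS: children KRS:{A}, P:{G} ∪→ {A,G}; cost 1
[col 2] CKPRSYZ: children CYZ:{C}, KPRS:{A,G} ∪→ {A,C,G}; cost 1
[col 3] CY: children C:{C}, Y:{C} ∩→ {C}; cost 0
[col 3] CYZ: children CY:{C}, Z:{C} ∩→ {C}; cost 0
[col 3] KS: children K:{G}, S:{A} ∪→ {A,G}; cost 1
[col 3] KRS: children KS:{A,G}, R:{A} ∩→ {A}; cost 0
[col 3] KPRS: children KRS:{A}, P:{A} ∩→ {A}; cost 0
[col 3] CKPRSYZ: children CYZ:{C}, KPRS:{A} ∪→ {A,C}; cost 1
[col 4] CY: children C:{G}, Y:{T} ∪→ {G,T}; cost 1
[col 4] CYZ: children CY:{G,T}, Z:{C} ∪→ {C,G,T}; cost 1
[col 4] KS: children K:{G}, S:{A} ∪→ {A,G}; cost 1
[col 4] KRS: children KS:{A,G}, R:{C} ∪→ {A,C,G}; cost 1
[col 4] KPRS: children KRS:{A,C,G}, P:{C} ∩→ {C}; cost 0
[col 4] CKPRSYZ: children CYZ:{C,G,T}, KPRS:{C} ∩→ {C}; cost 0
[col 5] CY: children C:{G}, Y:{T} ∪→ {G,T}; cost 1
[col 5] CYZ: children CY:{G,T}, Z:{C} ∪→ {C,G,T}; cost 1
[col 5] KS: children K:{C}, S:{A} ∪→ {A,C}; cost 1
[col 5] KRS: children KS:{A,C}, R:{A} ∩→ {A}; cost 0
[col 5] KPRS: children KRS:{A}, P:{C} ∪→ {A,C}; cost 1
[col 5] CKPRSYZ: children CYZ:{C,G,T}, KPRS:{A,C} ∩→ {C}; cost 0
[col 6] CY: children C:{A}, Y:{T} ∪→ {A,T}; cost 1
[col 6] CYZ: children CY:{A,T}, Z:{C} ∪→ {A,C,T}; cost 1
[col 6] KS: children K:{T}, S:{G} ∪→ {G,T}; cost 1
[col 6] KRS: children KS:{G,T}, R:{T} ∩→ {T}; cost 0
[col 6] KPRS: children KRS:{T}, P:{G} ∪→ {G,T}; cost 1
[col 6] CKPRSYZ: children CYZ:{A,C,T}, KPRS:{G,T} ∩→ {T}; cost 0
per-site changes: [4, 3, 3, 2, 4, 4, 4]; total = 24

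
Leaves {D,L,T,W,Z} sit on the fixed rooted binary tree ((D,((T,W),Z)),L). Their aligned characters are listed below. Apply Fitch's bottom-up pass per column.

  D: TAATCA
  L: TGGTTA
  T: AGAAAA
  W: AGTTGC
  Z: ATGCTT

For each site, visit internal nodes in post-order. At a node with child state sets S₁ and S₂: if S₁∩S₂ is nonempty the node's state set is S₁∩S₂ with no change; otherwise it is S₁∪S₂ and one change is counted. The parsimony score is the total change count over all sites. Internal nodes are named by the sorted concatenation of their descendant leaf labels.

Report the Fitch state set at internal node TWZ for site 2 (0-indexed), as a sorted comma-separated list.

A,G,T

[col 0] TW: children T:{A}, W:{A} ∩→ {A}; cost 0
[col 0] TWZ: children TW:{A}, Z:{A} ∩→ {A}; cost 0
[col 0] DTWZ: children D:{T}, TWZ:{A} ∪→ {A,T}; cost 1
[col 0] DLTWZ: children DTWZ:{A,T}, L:{T} ∩→ {T}; cost 0
[col 1] TW: children T:{G}, W:{G} ∩→ {G}; cost 0
[col 1] TWZ: children TW:{G}, Z:{T} ∪→ {G,T}; cost 1
[col 1] DTWZ: children D:{A}, TWZ:{G,T} ∪→ {A,G,T}; cost 1
[col 1] DLTWZ: children DTWZ:{A,G,T}, L:{G} ∩→ {G}; cost 0
[col 2] TW: children T:{A}, W:{T} ∪→ {A,T}; cost 1
[col 2] TWZ: children TW:{A,T}, Z:{G} ∪→ {A,G,T}; cost 1
[col 2] DTWZ: children D:{A}, TWZ:{A,G,T} ∩→ {A}; cost 0
[col 2] DLTWZ: children DTWZ:{A}, L:{G} ∪→ {A,G}; cost 1
[col 3] TW: children T:{A}, W:{T} ∪→ {A,T}; cost 1
[col 3] TWZ: children TW:{A,T}, Z:{C} ∪→ {A,C,T}; cost 1
[col 3] DTWZ: children D:{T}, TWZ:{A,C,T} ∩→ {T}; cost 0
[col 3] DLTWZ: children DTWZ:{T}, L:{T} ∩→ {T}; cost 0
[col 4] TW: children T:{A}, W:{G} ∪→ {A,G}; cost 1
[col 4] TWZ: children TW:{A,G}, Z:{T} ∪→ {A,G,T}; cost 1
[col 4] DTWZ: children D:{C}, TWZ:{A,G,T} ∪→ {A,C,G,T}; cost 1
[col 4] DLTWZ: children DTWZ:{A,C,G,T}, L:{T} ∩→ {T}; cost 0
[col 5] TW: children T:{A}, W:{C} ∪→ {A,C}; cost 1
[col 5] TWZ: children TW:{A,C}, Z:{T} ∪→ {A,C,T}; cost 1
[col 5] DTWZ: children D:{A}, TWZ:{A,C,T} ∩→ {A}; cost 0
[col 5] DLTWZ: children DTWZ:{A}, L:{A} ∩→ {A}; cost 0
per-site changes: [1, 2, 3, 2, 3, 2]; total = 13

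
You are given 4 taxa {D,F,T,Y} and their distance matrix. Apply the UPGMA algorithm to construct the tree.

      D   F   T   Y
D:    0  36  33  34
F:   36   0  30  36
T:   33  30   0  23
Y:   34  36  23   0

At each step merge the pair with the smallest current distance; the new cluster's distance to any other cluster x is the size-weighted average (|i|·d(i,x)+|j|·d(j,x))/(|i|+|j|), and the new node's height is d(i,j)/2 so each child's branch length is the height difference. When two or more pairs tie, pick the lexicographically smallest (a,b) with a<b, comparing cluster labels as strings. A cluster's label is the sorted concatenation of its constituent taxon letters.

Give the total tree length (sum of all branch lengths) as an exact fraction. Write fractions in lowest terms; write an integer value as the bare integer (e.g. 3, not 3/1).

1. join T+Y (d=23) ⇒ TY; edges |T|=23/2, |Y|=23/2
  updated: d(D,TY)=67/2, d(F,TY)=33
2. join F+TY (d=33) ⇒ FTY; edges |F|=33/2, |TY|=5
  updated: d(D,FTY)=103/3
3. join D+FTY (d=103/3) ⇒ DFTY; edges |D|=103/6, |FTY|=2/3
final tree: (D:103/6,(F:33/2,(T:23/2,Y:23/2):5):2/3)
total length: 187/3

187/3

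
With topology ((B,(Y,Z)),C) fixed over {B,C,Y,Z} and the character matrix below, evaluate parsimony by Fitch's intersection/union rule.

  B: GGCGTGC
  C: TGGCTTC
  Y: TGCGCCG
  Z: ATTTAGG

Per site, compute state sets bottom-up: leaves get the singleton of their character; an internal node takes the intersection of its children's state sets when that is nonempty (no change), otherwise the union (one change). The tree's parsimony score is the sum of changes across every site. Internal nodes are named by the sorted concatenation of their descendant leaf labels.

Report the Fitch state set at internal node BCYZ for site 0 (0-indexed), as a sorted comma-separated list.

T

[col 0] YZ: children Y:{T}, Z:{A} ∪→ {A,T}; cost 1
[col 0] BYZ: children B:{G}, YZ:{A,T} ∪→ {A,G,T}; cost 1
[col 0] BCYZ: children BYZ:{A,G,T}, C:{T} ∩→ {T}; cost 0
[col 1] YZ: children Y:{G}, Z:{T} ∪→ {G,T}; cost 1
[col 1] BYZ: children B:{G}, YZ:{G,T} ∩→ {G}; cost 0
[col 1] BCYZ: children BYZ:{G}, C:{G} ∩→ {G}; cost 0
[col 2] YZ: children Y:{C}, Z:{T} ∪→ {C,T}; cost 1
[col 2] BYZ: children B:{C}, YZ:{C,T} ∩→ {C}; cost 0
[col 2] BCYZ: children BYZ:{C}, C:{G} ∪→ {C,G}; cost 1
[col 3] YZ: children Y:{G}, Z:{T} ∪→ {G,T}; cost 1
[col 3] BYZ: children B:{G}, YZ:{G,T} ∩→ {G}; cost 0
[col 3] BCYZ: children BYZ:{G}, C:{C} ∪→ {C,G}; cost 1
[col 4] YZ: children Y:{C}, Z:{A} ∪→ {A,C}; cost 1
[col 4] BYZ: children B:{T}, YZ:{A,C} ∪→ {A,C,T}; cost 1
[col 4] BCYZ: children BYZ:{A,C,T}, C:{T} ∩→ {T}; cost 0
[col 5] YZ: children Y:{C}, Z:{G} ∪→ {C,G}; cost 1
[col 5] BYZ: children B:{G}, YZ:{C,G} ∩→ {G}; cost 0
[col 5] BCYZ: children BYZ:{G}, C:{T} ∪→ {G,T}; cost 1
[col 6] YZ: children Y:{G}, Z:{G} ∩→ {G}; cost 0
[col 6] BYZ: children B:{C}, YZ:{G} ∪→ {C,G}; cost 1
[col 6] BCYZ: children BYZ:{C,G}, C:{C} ∩→ {C}; cost 0
per-site changes: [2, 1, 2, 2, 2, 2, 1]; total = 12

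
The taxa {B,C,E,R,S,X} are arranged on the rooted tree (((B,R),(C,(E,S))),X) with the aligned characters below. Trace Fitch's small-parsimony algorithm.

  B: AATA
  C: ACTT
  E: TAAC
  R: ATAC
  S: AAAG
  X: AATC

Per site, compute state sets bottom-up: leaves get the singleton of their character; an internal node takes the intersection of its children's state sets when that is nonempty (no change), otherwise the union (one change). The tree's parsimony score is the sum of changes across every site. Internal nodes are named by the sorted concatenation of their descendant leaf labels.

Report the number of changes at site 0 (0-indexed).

1

[col 0] BR: children B:{A}, R:{A} ∩→ {A}; cost 0
[col 0] ES: children E:{T}, S:{A} ∪→ {A,T}; cost 1
[col 0] CES: children C:{A}, ES:{A,T} ∩→ {A}; cost 0
[col 0] BCERS: children BR:{A}, CES:{A} ∩→ {A}; cost 0
[col 0] BCERSX: children BCERS:{A}, X:{A} ∩→ {A}; cost 0
[col 1] BR: children B:{A}, R:{T} ∪→ {A,T}; cost 1
[col 1] ES: children E:{A}, S:{A} ∩→ {A}; cost 0
[col 1] CES: children C:{C}, ES:{A} ∪→ {A,C}; cost 1
[col 1] BCERS: children BR:{A,T}, CES:{A,C} ∩→ {A}; cost 0
[col 1] BCERSX: children BCERS:{A}, X:{A} ∩→ {A}; cost 0
[col 2] BR: children B:{T}, R:{A} ∪→ {A,T}; cost 1
[col 2] ES: children E:{A}, S:{A} ∩→ {A}; cost 0
[col 2] CES: children C:{T}, ES:{A} ∪→ {A,T}; cost 1
[col 2] BCERS: children BR:{A,T}, CES:{A,T} ∩→ {A,T}; cost 0
[col 2] BCERSX: children BCERS:{A,T}, X:{T} ∩→ {T}; cost 0
[col 3] BR: children B:{A}, R:{C} ∪→ {A,C}; cost 1
[col 3] ES: children E:{C}, S:{G} ∪→ {C,G}; cost 1
[col 3] CES: children C:{T}, ES:{C,G} ∪→ {C,G,T}; cost 1
[col 3] BCERS: children BR:{A,C}, CES:{C,G,T} ∩→ {C}; cost 0
[col 3] BCERSX: children BCERS:{C}, X:{C} ∩→ {C}; cost 0
per-site changes: [1, 2, 2, 3]; total = 8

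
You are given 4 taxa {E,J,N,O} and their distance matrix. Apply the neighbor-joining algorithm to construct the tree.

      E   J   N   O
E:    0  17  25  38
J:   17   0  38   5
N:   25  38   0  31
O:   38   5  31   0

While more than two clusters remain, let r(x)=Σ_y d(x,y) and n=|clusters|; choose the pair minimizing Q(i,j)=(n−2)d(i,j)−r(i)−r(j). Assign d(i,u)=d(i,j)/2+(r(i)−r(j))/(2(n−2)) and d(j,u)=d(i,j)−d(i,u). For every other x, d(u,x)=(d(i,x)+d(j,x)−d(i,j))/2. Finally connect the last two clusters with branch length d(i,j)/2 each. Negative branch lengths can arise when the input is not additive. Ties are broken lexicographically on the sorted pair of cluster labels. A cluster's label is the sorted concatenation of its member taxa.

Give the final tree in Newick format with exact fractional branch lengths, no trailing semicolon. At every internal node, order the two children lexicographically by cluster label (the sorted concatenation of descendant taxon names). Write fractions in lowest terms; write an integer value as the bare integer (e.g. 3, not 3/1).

iteration 1: select E,N (d=25, Q=-124); attach at lengths (9, 16); label the merged cluster EN
  updated: d(EN,J)=15, d(EN,O)=22
iteration 2: select EN,J (d=15, Q=-42); attach at lengths (16, -1); label the merged cluster EJN
  updated: d(EJN,O)=6
iteration 3: select EJN,O (d=6); attach at lengths (3, 3); label the merged cluster EJNO
final tree: (((E:9,N:16):16,J:-1):3,O:3)
total length: 46

(((E:9,N:16):16,J:-1):3,O:3)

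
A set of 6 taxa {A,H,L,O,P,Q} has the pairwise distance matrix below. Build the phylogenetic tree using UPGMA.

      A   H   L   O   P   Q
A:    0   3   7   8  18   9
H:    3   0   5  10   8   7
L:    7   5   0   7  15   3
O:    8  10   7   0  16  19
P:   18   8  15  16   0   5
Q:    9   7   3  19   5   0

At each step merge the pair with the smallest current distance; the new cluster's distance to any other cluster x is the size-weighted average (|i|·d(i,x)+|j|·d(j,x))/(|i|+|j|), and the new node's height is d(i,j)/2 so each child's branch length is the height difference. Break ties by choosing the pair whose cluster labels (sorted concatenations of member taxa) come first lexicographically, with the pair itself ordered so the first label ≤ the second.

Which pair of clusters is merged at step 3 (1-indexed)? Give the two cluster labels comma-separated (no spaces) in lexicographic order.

1. join A+H (d=3) ⇒ AH; edges |A|=3/2, |H|=3/2
  updated: d(AH,L)=6, d(AH,O)=9, d(AH,P)=13, d(AH,Q)=8
2. join L+Q (d=3) ⇒ LQ; edges |L|=3/2, |Q|=3/2
  updated: d(AH,LQ)=7, d(LQ,O)=13, d(LQ,P)=10
3. join AH+LQ (d=7) ⇒ AHLQ; edges |AH|=2, |LQ|=2
  updated: d(AHLQ,O)=11, d(AHLQ,P)=23/2
4. join AHLQ+O (d=11) ⇒ AHLOQ; edges |AHLQ|=2, |O|=11/2
  updated: d(AHLOQ,P)=62/5
5. join AHLOQ+P (d=62/5) ⇒ AHLOPQ; edges |AHLOQ|=7/10, |P|=31/5
final tree: ((((A:3/2,H:3/2):2,(L:3/2,Q:3/2):2):2,O:11/2):7/10,P:31/5)
total length: 122/5

AH,LQ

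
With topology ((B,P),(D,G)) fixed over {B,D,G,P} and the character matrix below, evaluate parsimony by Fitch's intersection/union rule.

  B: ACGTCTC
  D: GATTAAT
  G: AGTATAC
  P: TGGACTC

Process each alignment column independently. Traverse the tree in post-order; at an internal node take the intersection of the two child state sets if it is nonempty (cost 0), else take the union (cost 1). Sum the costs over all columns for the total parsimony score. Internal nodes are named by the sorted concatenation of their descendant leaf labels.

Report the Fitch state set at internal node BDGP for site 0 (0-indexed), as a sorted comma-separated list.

BP@0: {A} ∪ {T} = {A,T} (union, +1)
DG@0: {G} ∪ {A} = {A,G} (union, +1)
BDGP@0: {A,T} ∩ {A,G} = {A} (intersection, +0)
BP@1: {C} ∪ {G} = {C,G} (union, +1)
DG@1: {A} ∪ {G} = {A,G} (union, +1)
BDGP@1: {C,G} ∩ {A,G} = {G} (intersection, +0)
BP@2: {G} ∩ {G} = {G} (intersection, +0)
DG@2: {T} ∩ {T} = {T} (intersection, +0)
BDGP@2: {G} ∪ {T} = {G,T} (union, +1)
BP@3: {T} ∪ {A} = {A,T} (union, +1)
DG@3: {T} ∪ {A} = {A,T} (union, +1)
BDGP@3: {A,T} ∩ {A,T} = {A,T} (intersection, +0)
BP@4: {C} ∩ {C} = {C} (intersection, +0)
DG@4: {A} ∪ {T} = {A,T} (union, +1)
BDGP@4: {C} ∪ {A,T} = {A,C,T} (union, +1)
BP@5: {T} ∩ {T} = {T} (intersection, +0)
DG@5: {A} ∩ {A} = {A} (intersection, +0)
BDGP@5: {T} ∪ {A} = {A,T} (union, +1)
BP@6: {C} ∩ {C} = {C} (intersection, +0)
DG@6: {T} ∪ {C} = {C,T} (union, +1)
BDGP@6: {C} ∩ {C,T} = {C} (intersection, +0)
per-site changes: [2, 2, 1, 2, 2, 1, 1]; total = 11

A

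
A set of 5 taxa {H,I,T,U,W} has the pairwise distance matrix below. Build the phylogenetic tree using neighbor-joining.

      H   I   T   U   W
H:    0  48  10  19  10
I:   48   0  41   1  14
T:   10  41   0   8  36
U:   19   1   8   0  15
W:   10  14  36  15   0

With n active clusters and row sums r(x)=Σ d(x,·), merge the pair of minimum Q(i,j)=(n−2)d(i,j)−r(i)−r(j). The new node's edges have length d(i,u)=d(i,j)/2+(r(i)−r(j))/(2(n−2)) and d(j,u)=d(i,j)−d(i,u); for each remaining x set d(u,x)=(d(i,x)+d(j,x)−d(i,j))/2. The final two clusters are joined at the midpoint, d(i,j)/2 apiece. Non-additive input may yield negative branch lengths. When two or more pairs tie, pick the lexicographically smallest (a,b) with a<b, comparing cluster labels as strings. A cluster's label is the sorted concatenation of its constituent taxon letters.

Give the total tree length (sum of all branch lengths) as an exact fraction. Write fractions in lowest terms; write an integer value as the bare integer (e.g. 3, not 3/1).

155/4

iteration 1: select H,T (d=10, Q=-152); attach at lengths (11/3, 19/3); label the merged cluster HT
  updated: d(HT,I)=79/2, d(HT,U)=17/2, d(HT,W)=18
iteration 2: select HT,W (d=18, Q=-77); attach at lengths (55/4, 17/4); label the merged cluster HTW
  updated: d(HTW,I)=71/4, d(HTW,U)=11/4
iteration 3: select HTW,I (d=71/4, Q=-43/2); attach at lengths (39/4, 8); label the merged cluster HITW
  updated: d(HITW,U)=-7
iteration 4: select HITW,U (d=-7); attach at lengths (-7/2, -7/2); label the merged cluster HITUW
final tree: ((((H:11/3,T:19/3):55/4,W:17/4):39/4,I:8):-7/2,U:-7/2)
total length: 155/4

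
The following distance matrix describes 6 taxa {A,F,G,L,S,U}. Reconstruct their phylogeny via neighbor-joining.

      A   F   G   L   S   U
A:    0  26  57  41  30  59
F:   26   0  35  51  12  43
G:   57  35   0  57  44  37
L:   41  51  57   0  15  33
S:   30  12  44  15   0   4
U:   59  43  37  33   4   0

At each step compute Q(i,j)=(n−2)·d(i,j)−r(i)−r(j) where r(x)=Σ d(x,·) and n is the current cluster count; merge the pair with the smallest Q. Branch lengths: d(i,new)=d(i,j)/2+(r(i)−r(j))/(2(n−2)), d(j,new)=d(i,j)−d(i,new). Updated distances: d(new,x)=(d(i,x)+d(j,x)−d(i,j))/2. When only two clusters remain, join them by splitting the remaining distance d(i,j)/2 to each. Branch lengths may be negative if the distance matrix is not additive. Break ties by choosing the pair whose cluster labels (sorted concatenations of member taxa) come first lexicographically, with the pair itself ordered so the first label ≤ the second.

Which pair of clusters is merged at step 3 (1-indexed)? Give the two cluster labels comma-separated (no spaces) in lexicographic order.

1. join A+F (d=26, Q=-276) ⇒ AF; edges |A|=75/4, |F|=29/4
  updated: d(AF,G)=33, d(AF,L)=33, d(AF,S)=8, d(AF,U)=38
2. join AF+G (d=33, Q=-184) ⇒ AFG; edges |AF|=20/3, |G|=79/3
  updated: d(AFG,L)=57/2, d(AFG,S)=19/2, d(AFG,U)=21
3. join AFG+L (d=57/2, Q=-157/2) ⇒ AFGL; edges |AFG|=79/8, |L|=149/8
  updated: d(AFGL,S)=-2, d(AFGL,U)=51/4
4. join AFGL+S (d=-2, Q=-59/4) ⇒ AFGLS; edges |AFGL|=27/8, |S|=-43/8
  updated: d(AFGLS,U)=75/8
5. join AFGLS+U (d=75/8) ⇒ AFGLSU; edges |AFGLS|=75/16, |U|=75/16
final tree: (((((A:75/4,F:29/4):20/3,G:79/3):79/8,L:149/8):27/8,S:-43/8):75/16,U:75/16)
total length: 759/8

AFG,L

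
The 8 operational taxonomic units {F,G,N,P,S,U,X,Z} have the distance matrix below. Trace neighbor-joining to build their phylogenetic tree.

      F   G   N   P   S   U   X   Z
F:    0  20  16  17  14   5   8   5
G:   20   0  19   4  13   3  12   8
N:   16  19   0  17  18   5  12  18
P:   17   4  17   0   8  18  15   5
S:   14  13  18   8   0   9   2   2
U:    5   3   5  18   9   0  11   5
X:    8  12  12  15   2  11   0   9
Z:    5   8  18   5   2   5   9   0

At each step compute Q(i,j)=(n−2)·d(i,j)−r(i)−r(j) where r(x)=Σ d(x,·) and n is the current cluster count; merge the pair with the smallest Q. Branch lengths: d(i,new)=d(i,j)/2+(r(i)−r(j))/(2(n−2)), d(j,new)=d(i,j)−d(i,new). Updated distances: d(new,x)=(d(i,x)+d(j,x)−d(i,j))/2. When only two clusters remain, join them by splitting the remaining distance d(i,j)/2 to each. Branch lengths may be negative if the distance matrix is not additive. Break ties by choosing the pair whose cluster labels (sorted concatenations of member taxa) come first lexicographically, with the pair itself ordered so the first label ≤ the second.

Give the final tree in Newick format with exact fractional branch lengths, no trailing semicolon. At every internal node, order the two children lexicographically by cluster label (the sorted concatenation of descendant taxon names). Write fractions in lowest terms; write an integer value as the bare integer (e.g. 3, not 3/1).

((((F:37/8,(N:133/20,U:-33/20):27/8):77/32,(S:3/4,X:5/4):99/32):45/32,(G:19/12,P:29/12):157/32):-13/64,Z:-13/64)

1. join G+P (d=4, Q=-139) ⇒ GP; edges |G|=19/12, |P|=29/12
  updated: d(F,GP)=33/2, d(GP,N)=16, d(GP,S)=17/2, d(GP,U)=17/2, d(GP,X)=23/2, d(GP,Z)=9/2
2. join N+U (d=5, Q=-207/2) ⇒ NU; edges |N|=133/20, |U|=-33/20
  updated: d(F,NU)=8, d(GP,NU)=39/4, d(NU,S)=11, d(NU,X)=9, d(NU,Z)=9
3. join S+X (d=2, Q=-69) ⇒ SX; edges |S|=3/4, |X|=5/4
  updated: d(F,SX)=10, d(GP,SX)=9, d(NU,SX)=9, d(SX,Z)=9/2
4. join F+NU (d=8, Q=-205/4) ⇒ FNU; edges |F|=37/8, |NU|=27/8
  updated: d(FNU,GP)=73/8, d(FNU,SX)=11/2, d(FNU,Z)=3
5. join FNU+SX (d=11/2, Q=-205/8) ⇒ FNSUX; edges |FNU|=77/32, |SX|=99/32
  updated: d(FNSUX,GP)=101/16, d(FNSUX,Z)=1
6. join FNSUX+GP (d=101/16, Q=-189/16) ⇒ FGNPSUX; edges |FNSUX|=45/32, |GP|=157/32
  updated: d(FGNPSUX,Z)=-13/32
7. join FGNPSUX+Z (d=-13/32) ⇒ FGNPSUXZ; edges |FGNPSUX|=-13/64, |Z|=-13/64
final tree: ((((F:37/8,(N:133/20,U:-33/20):27/8):77/32,(S:3/4,X:5/4):99/32):45/32,(G:19/12,P:29/12):157/32):-13/64,Z:-13/64)
total length: 973/32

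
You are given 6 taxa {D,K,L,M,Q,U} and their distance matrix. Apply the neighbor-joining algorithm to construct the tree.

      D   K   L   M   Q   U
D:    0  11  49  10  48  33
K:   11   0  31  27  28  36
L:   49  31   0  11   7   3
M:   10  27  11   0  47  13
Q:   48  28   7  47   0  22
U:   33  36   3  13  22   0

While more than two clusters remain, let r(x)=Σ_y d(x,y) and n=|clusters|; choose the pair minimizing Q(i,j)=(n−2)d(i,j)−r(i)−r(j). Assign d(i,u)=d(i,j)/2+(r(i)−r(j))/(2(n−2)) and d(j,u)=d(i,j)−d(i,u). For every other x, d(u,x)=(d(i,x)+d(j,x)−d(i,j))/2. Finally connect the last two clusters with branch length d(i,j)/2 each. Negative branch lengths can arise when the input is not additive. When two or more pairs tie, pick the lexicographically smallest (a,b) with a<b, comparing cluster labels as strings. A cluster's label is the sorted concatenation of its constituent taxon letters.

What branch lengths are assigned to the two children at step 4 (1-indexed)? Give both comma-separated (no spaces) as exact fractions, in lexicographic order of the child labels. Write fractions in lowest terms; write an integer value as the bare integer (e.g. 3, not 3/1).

63/8,-11/2

iteration 1: select D,K (d=11, Q=-240); attach at lengths (31/4, 13/4); label the merged cluster DK
  updated: d(DK,L)=69/2, d(DK,M)=13, d(DK,Q)=65/2, d(DK,U)=29
iteration 2: select DK,M (d=13, Q=-154); attach at lengths (32/3, 7/3); label the merged cluster DKM
  updated: d(DKM,L)=65/4, d(DKM,Q)=133/4, d(DKM,U)=29/2
iteration 3: select DKM,U (d=29/2, Q=-149/2); attach at lengths (107/8, 9/8); label the merged cluster DKMU
  updated: d(DKMU,L)=19/8, d(DKMU,Q)=163/8
iteration 4: select DKMU,L (d=19/8, Q=-119/4); attach at lengths (63/8, -11/2); label the merged cluster DKLMU
  updated: d(DKLMU,Q)=25/2
iteration 5: select DKLMU,Q (d=25/2); attach at lengths (25/4, 25/4); label the merged cluster DKLMQU
final tree: (((((D:31/4,K:13/4):32/3,M:7/3):107/8,U:9/8):63/8,L:-11/2):25/4,Q:25/4)
total length: 427/8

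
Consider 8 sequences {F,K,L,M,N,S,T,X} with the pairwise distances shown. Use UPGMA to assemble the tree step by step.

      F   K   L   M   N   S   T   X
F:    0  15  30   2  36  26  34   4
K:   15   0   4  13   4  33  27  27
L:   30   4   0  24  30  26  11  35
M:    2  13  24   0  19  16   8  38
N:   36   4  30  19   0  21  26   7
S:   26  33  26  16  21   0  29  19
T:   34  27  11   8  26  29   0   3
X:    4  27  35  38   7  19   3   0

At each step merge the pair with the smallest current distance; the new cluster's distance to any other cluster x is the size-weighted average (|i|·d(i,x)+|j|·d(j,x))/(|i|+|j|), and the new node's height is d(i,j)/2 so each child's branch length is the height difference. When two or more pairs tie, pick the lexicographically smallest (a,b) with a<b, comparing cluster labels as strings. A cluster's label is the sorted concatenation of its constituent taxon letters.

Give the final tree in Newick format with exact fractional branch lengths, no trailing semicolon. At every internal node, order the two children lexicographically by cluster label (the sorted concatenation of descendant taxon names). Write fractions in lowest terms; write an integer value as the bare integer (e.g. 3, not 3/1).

step 1: merge (F,M) at d=2; branch lengths F→1, M→1; new cluster FM
  updated: d(FM,K)=14, d(FM,L)=27, d(FM,N)=55/2, d(FM,S)=21, d(FM,T)=21, d(FM,X)=21
step 2: merge (T,X) at d=3; branch lengths T→3/2, X→3/2; new cluster TX
  updated: d(FM,TX)=21, d(K,TX)=27, d(L,TX)=23, d(N,TX)=33/2, d(S,TX)=24
step 3: merge (K,L) at d=4; branch lengths K→2, L→2; new cluster KL
  updated: d(FM,KL)=41/2, d(KL,N)=17, d(KL,S)=59/2, d(KL,TX)=25
step 4: merge (N,TX) at d=33/2; branch lengths N→33/4, TX→27/4; new cluster NTX
  updated: d(FM,NTX)=139/6, d(KL,NTX)=67/3, d(NTX,S)=23
step 5: merge (FM,KL) at d=41/2; branch lengths FM→37/4, KL→33/4; new cluster FKLM
  updated: d(FKLM,NTX)=91/4, d(FKLM,S)=101/4
step 6: merge (FKLM,NTX) at d=91/4; branch lengths FKLM→9/8, NTX→25/8; new cluster FKLMNTX
  updated: d(FKLMNTX,S)=170/7
step 7: merge (FKLMNTX,S) at d=170/7; branch lengths FKLMNTX→43/56, S→85/7; new cluster FKLMNSTX
final tree: ((((F:1,M:1):37/4,(K:2,L:2):33/4):9/8,(N:33/4,(T:3/2,X:3/2):27/4):25/8):43/56,S:85/7)
total length: 3285/56

((((F:1,M:1):37/4,(K:2,L:2):33/4):9/8,(N:33/4,(T:3/2,X:3/2):27/4):25/8):43/56,S:85/7)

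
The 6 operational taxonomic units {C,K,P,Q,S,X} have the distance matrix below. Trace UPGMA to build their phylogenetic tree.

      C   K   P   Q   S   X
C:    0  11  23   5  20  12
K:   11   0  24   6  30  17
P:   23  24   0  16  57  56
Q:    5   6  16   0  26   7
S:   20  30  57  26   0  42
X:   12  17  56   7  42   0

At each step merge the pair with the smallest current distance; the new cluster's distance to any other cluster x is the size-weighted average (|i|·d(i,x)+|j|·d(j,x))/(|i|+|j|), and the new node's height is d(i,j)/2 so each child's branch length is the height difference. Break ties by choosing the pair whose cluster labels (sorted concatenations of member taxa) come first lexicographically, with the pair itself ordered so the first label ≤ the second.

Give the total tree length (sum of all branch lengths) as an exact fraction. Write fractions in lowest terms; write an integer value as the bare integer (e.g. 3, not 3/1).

627/10

1. join C+Q (d=5) ⇒ CQ; edges |C|=5/2, |Q|=5/2
  updated: d(CQ,K)=17/2, d(CQ,P)=39/2, d(CQ,S)=23, d(CQ,X)=19/2
2. join CQ+K (d=17/2) ⇒ CKQ; edges |CQ|=7/4, |K|=17/4
  updated: d(CKQ,P)=21, d(CKQ,S)=76/3, d(CKQ,X)=12
3. join CKQ+X (d=12) ⇒ CKQX; edges |CKQ|=7/4, |X|=6
  updated: d(CKQX,P)=119/4, d(CKQX,S)=59/2
4. join CKQX+S (d=59/2) ⇒ CKQSX; edges |CKQX|=35/4, |S|=59/4
  updated: d(CKQSX,P)=176/5
5. join CKQSX+P (d=176/5) ⇒ CKPQSX; edges |CKQSX|=57/20, |P|=88/5
final tree: (((((C:5/2,Q:5/2):7/4,K:17/4):7/4,X:6):35/4,S:59/4):57/20,P:88/5)
total length: 627/10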